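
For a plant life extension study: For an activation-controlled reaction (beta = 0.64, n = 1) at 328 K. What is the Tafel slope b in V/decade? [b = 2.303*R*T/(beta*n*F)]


Apply the Tafel slope relation: b = 2.303*R*T/(beta*n*F)
Numerator: 2.303 * 8.314 * 328 = 6280.26
Denominator: 0.64 * 1 * 96485 = 61750.4
b = 6280.26 / 61750.4 = 0.102 V/decade

0.102 V/decade


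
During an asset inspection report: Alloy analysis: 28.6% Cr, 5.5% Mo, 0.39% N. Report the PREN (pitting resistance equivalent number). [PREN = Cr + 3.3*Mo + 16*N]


Apply the PREN formula: PREN = Cr + 3.3*Mo + 16*N
PREN = 28.6 + 3.3*5.5 + 16*0.39
PREN = 28.6 + 18.15 + 6.24 = 52.99

52.99


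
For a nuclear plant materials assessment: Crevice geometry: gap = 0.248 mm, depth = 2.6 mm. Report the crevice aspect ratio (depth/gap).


Aspect ratio = depth / gap
Ratio = 2.6 / 0.248 = 10.5

10.5


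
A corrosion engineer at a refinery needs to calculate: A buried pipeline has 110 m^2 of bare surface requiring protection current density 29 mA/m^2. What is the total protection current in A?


I = area * current density, then convert mA → A (÷1000)
I = 110 * 29 / 1000 = 3.19 A

3.19 A


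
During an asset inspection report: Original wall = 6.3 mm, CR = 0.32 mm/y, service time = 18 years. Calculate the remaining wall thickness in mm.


Remaining wall = original − CR × time
t = 6.3 − 0.32*18 = 6.3 − 5.76 = 0.54 mm

0.54 mm


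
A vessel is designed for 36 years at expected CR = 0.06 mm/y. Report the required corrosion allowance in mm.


Corrosion allowance = CR × design life
CA = 0.06 * 36 = 2.16 mm

2.16 mm


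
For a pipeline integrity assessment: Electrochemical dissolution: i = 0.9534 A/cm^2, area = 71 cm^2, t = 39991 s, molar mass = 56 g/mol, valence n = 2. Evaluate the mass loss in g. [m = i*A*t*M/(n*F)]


Apply Faraday's law: m = i*A*t*M / (n*F)
Total charge passed Q = i*A*t = 0.9534*71*39991 = 2707046.7774 C
m = Q*M/(n*F) = 2707046.7774*56/(2*96485) = 785.58646 g

785.58646 g


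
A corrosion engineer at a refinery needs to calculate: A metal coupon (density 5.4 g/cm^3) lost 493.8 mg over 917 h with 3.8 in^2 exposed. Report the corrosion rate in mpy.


Apply the mpy weight-loss relation: CR = 534 * W / (D * A * T)
Numerator: 534 * 493.8 = 263689.2
Denominator: 5.4 * 3.8 * 917 = 18816.84
CR = 263689.2 / 18816.84 = 14.01347 mpy

14.01347 mpy


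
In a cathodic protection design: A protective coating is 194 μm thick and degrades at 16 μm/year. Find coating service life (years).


Service life = thickness / degradation rate
Life = 194 / 16 = 12.1 years

12.1 years


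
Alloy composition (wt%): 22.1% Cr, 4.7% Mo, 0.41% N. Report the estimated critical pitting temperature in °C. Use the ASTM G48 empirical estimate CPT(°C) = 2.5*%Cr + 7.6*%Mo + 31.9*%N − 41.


Apply the ASTM G48 empirical CPT estimate: CPT(°C) = 2.5*%Cr + 7.6*%Mo + 31.9*%N − 41
2.5*22.1 = 55.25; 7.6*4.7 = 35.72; 31.9*0.41 = 13.079
CPT = 55.25 + 35.72 + 13.079 − 41 = 63.049 °C
Rounded to 0.1 °C: CPT ≈ 63.0 °C

63.0 °C


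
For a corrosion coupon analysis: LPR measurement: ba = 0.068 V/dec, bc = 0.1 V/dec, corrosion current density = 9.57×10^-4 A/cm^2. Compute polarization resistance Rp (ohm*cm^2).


Apply the Stern-Geary equation: Rp = ba*bc / (2.303*icorr*(ba+bc))
ba*bc = 0.068*0.1 = 0.0068
ba+bc = 0.168; 2.303*icorr*(ba+bc) = 2.303*9.57×10^-4*0.168 = 3.7026713×10^-4
Rp = 0.0068 / 3.7026713×10^-4 = 18.4 ohm*cm^2

18.4 ohm*cm^2


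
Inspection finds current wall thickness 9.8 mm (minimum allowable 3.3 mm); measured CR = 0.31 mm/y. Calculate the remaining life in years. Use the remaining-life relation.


Apply the remaining-life relation: RL = (t_current − t_min) / CR
RL = (9.8 − 3.3) / 0.31 = 6.5 / 0.31 = 21.0 years

21.0 years


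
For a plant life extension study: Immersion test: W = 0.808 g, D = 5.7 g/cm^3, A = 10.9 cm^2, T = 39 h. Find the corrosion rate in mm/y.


Apply the mm/y weight-loss relation: CR = 87600 * W / (D * A * T)
Numerator: 87600 * 0.808 = 70780.8
Denominator: 5.7 * 10.9 * 39 = 2423.07
CR = 70780.8 / 2423.07 = 29.21121 mm/y

29.21121 mm/y


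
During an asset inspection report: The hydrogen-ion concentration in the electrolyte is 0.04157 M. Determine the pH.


pH = −log10[H+]
pH = −log10(0.04157) = 1.38

1.38


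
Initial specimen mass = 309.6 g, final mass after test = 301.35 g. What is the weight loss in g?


Weight loss = initial − final
WL = 309.6 − 301.35 = 8.25 g

8.25 g


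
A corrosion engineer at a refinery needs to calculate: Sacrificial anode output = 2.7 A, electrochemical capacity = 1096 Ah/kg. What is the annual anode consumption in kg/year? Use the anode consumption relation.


Annual consumption = current * hours per year / capacity
Rate = 2.7 * 8760 / 1096 = 21.6 kg/year

21.6 kg/year


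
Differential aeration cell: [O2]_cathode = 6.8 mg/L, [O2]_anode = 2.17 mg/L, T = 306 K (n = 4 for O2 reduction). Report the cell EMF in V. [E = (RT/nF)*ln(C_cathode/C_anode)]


Apply the Nernst concentration-cell relation: E = (RT/nF)*ln(C_cathode/C_anode)
RT/nF = 8.314*306/(4*96485) = 0.00659192 V
ln(6.8/2.17) = 1.1422
E = 0.00659192 * 1.1422 = 0.00753 V

0.00753 V


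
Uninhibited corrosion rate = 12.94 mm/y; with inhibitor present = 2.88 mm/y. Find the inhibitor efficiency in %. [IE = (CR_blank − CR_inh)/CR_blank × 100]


Apply the inhibitor-efficiency definition: IE = (CR_blank − CR_inh)/CR_blank × 100
IE = (12.94 − 2.88) / 12.94 × 100
IE = 10.06 / 12.94 × 100 = 77.7 %

77.7 %


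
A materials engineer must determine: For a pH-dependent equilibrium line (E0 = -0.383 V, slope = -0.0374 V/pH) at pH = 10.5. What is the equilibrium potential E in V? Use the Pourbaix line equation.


Apply the Pourbaix line equation: E = E0 + slope*pH
E = -0.383 + (-0.0374)*10.5 = -0.383 + (-0.3927) = -0.7757 V
Rounded to 3 decimal places: E = -0.776 V

-0.776 V


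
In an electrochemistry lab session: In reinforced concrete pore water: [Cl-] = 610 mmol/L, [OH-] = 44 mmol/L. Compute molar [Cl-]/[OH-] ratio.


Threshold parameter = [Cl-] / [OH-] (molar basis; both in mmol/L, so units cancel)
Ratio = 610 / 44 = 13.86

13.86


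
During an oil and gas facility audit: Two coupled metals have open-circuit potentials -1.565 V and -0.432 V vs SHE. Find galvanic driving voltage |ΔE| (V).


Driving voltage is the absolute potential difference.
|ΔE| = |-1.565 − (-0.432)| = 1.133 V

1.133 V


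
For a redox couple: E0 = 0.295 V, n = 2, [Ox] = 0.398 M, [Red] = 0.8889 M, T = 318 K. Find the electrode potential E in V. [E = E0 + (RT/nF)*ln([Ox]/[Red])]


Apply the Nernst equation: E = E0 + (RT/nF)*ln([Ox]/[Red])
Step 1: RT/nF = 8.314*318/(2*96485) = 0.01370084 V
Step 2: [Ox]/[Red] = 0.398/0.8889 = 0.447744
Step 3: ln(0.447744) = -0.803534
Step 4: correction = 0.01370084 * -0.803534 = -0.011 V
E = 0.295 + -0.011 = 0.284 V

0.284 V


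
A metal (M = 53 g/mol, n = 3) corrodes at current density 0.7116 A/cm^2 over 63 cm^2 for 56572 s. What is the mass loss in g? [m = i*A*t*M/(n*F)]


Apply Faraday's law: m = i*A*t*M / (n*F)
Total charge passed Q = i*A*t = 0.7116*63*56572 = 2536168.0176 C
m = Q*M/(n*F) = 2536168.0176*53/(3*96485) = 464.37928 g

464.37928 g


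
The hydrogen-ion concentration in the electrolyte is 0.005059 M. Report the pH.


pH = −log10[H+]
pH = −log10(0.005059) = 2.3

2.3


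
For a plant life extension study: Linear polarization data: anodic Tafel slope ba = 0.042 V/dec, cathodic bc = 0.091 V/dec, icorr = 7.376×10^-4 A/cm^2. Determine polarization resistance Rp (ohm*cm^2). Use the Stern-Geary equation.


Apply the Stern-Geary equation: Rp = ba*bc / (2.303*icorr*(ba+bc))
ba*bc = 0.042*0.091 = 0.003822
ba+bc = 0.133; 2.303*icorr*(ba+bc) = 2.303*7.376×10^-4*0.133 = 2.2592614×10^-4
Rp = 0.003822 / 2.2592614×10^-4 = 16.92 ohm*cm^2

16.92 ohm*cm^2


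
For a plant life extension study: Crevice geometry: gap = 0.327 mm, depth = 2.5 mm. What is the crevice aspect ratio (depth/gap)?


Aspect ratio = depth / gap
Ratio = 2.5 / 0.327 = 7.6

7.6


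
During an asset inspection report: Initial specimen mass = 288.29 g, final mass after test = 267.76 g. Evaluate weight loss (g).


Weight loss = initial − final
WL = 288.29 − 267.76 = 20.53 g

20.53 g


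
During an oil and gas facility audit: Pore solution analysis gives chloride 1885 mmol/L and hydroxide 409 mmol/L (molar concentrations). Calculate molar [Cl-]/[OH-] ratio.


Threshold parameter = [Cl-] / [OH-] (molar basis; both in mmol/L, so units cancel)
Ratio = 1885 / 409 = 4.61

4.61


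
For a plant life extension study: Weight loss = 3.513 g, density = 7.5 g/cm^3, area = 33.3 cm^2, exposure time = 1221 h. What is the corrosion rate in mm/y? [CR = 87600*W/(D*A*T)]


Apply the mm/y weight-loss relation: CR = 87600 * W / (D * A * T)
Numerator: 87600 * 3.513 = 307738.8
Denominator: 7.5 * 33.3 * 1221 = 304944.75
CR = 307738.8 / 304944.75 = 1.00916 mm/y

1.00916 mm/y


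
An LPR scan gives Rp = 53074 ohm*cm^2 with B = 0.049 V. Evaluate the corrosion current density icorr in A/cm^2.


Apply the Stern-Geary relation: icorr = B / Rp
icorr = 0.049 / 53074 = 9.232×10^-7 A/cm^2

9.232×10^-7 A/cm^2


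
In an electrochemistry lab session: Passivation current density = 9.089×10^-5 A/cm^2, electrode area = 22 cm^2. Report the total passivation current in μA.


I = i_pass * A, then convert A → μA (×10^6)
I = 9.089×10^-5 * 22 * 10^6 = 1999.58 μA

1999.58 μA


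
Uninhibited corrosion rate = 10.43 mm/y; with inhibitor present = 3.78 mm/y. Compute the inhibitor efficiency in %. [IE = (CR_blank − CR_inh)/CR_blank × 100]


Apply the inhibitor-efficiency definition: IE = (CR_blank − CR_inh)/CR_blank × 100
IE = (10.43 − 3.78) / 10.43 × 100
IE = 6.65 / 10.43 × 100 = 63.8 %

63.8 %


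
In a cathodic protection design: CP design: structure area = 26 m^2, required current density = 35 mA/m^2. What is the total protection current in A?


I = area * current density, then convert mA → A (÷1000)
I = 26 * 35 / 1000 = 0.91 A

0.91 A


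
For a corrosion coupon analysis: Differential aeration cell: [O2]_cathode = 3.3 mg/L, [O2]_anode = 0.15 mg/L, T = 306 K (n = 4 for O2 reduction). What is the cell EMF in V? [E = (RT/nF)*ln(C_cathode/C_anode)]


Apply the Nernst concentration-cell relation: E = (RT/nF)*ln(C_cathode/C_anode)
RT/nF = 8.314*306/(4*96485) = 0.00659192 V
ln(3.3/0.15) = 3.09104
E = 0.00659192 * 3.09104 = 0.02038 V

0.02038 V


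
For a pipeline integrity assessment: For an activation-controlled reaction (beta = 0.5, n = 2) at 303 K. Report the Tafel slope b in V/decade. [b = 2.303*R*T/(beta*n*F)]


Apply the Tafel slope relation: b = 2.303*R*T/(beta*n*F)
Numerator: 2.303 * 8.314 * 303 = 5801.58
Denominator: 0.5 * 2 * 96485 = 96485.0
b = 5801.58 / 96485.0 = 0.06 V/decade

0.06 V/decade


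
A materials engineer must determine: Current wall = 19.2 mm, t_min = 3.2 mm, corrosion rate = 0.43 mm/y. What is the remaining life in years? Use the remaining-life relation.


Apply the remaining-life relation: RL = (t_current − t_min) / CR
RL = (19.2 − 3.2) / 0.43 = 16.0 / 0.43 = 37.2 years

37.2 years


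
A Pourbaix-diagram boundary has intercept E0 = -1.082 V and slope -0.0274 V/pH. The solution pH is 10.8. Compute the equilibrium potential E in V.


Apply the Pourbaix line equation: E = E0 + slope*pH
E = -1.082 + (-0.0274)*10.8 = -1.082 + (-0.29592) = -1.37792 V
Rounded to 3 decimal places: E = -1.378 V

-1.378 V


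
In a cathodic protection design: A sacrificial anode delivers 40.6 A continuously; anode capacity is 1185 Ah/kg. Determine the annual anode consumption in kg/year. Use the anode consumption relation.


Annual consumption = current * hours per year / capacity
Rate = 40.6 * 8760 / 1185 = 300.1 kg/year

300.1 kg/year


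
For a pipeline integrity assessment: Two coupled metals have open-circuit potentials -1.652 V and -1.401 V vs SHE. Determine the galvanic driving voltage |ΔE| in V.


Driving voltage is the absolute potential difference.
|ΔE| = |-1.652 − (-1.401)| = 0.251 V

0.251 V


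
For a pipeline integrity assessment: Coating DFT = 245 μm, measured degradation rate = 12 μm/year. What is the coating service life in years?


Service life = thickness / degradation rate
Life = 245 / 12 = 20.4 years

20.4 years


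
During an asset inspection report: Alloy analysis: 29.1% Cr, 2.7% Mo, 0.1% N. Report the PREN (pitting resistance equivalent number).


Apply the PREN formula: PREN = Cr + 3.3*Mo + 16*N
PREN = 29.1 + 3.3*2.7 + 16*0.1
PREN = 29.1 + 8.91 + 1.6 = 39.61

39.61


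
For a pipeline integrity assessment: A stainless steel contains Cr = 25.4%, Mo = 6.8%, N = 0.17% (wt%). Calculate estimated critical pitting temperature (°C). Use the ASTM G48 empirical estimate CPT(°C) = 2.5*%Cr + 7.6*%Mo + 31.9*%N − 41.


Apply the ASTM G48 empirical CPT estimate: CPT(°C) = 2.5*%Cr + 7.6*%Mo + 31.9*%N − 41
2.5*25.4 = 63.5; 7.6*6.8 = 51.68; 31.9*0.17 = 5.423
CPT = 63.5 + 51.68 + 5.423 − 41 = 79.603 °C
Rounded to 0.1 °C: CPT ≈ 79.6 °C

79.6 °C


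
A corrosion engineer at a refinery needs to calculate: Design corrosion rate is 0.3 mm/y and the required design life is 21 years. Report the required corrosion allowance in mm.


Corrosion allowance = CR × design life
CA = 0.3 * 21 = 6.3 mm

6.3 mm


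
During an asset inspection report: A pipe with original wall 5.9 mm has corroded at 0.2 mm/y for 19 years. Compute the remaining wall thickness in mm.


Remaining wall = original − CR × time
t = 5.9 − 0.2*19 = 5.9 − 3.8 = 2.1 mm

2.1 mm


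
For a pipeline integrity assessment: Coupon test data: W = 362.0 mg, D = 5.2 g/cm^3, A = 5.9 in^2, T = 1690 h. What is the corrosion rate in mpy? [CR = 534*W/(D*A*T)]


Apply the mpy weight-loss relation: CR = 534 * W / (D * A * T)
Numerator: 534 * 362.0 = 193308.0
Denominator: 5.2 * 5.9 * 1690 = 51849.2
CR = 193308.0 / 51849.2 = 3.72827 mpy

3.72827 mpy


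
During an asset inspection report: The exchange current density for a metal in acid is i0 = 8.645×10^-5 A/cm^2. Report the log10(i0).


i0 = 8.645×10^-5 A/cm^2
log10(i0) = -4.063

-4.063


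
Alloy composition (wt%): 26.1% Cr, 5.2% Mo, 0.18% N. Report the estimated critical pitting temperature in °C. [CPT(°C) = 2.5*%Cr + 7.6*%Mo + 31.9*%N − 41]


Apply the ASTM G48 empirical CPT estimate: CPT(°C) = 2.5*%Cr + 7.6*%Mo + 31.9*%N − 41
2.5*26.1 = 65.25; 7.6*5.2 = 39.52; 31.9*0.18 = 5.742
CPT = 65.25 + 39.52 + 5.742 − 41 = 69.512 °C
Rounded to 0.1 °C: CPT ≈ 69.5 °C

69.5 °C


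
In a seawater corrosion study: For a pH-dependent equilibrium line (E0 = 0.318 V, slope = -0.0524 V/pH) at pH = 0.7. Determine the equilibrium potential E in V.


Apply the Pourbaix line equation: E = E0 + slope*pH
E = 0.318 + (-0.0524)*0.7 = 0.318 + (-0.03668) = 0.28132 V
Rounded to 3 decimal places: E = 0.281 V

0.281 V


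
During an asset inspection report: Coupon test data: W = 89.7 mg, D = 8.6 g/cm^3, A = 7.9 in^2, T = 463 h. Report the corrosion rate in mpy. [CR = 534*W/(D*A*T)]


Apply the mpy weight-loss relation: CR = 534 * W / (D * A * T)
Numerator: 534 * 89.7 = 47899.8
Denominator: 8.6 * 7.9 * 463 = 31456.22
CR = 47899.8 / 31456.22 = 1.52274 mpy

1.52274 mpy


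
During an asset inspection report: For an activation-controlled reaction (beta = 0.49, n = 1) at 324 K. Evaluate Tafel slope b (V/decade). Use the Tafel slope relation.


Apply the Tafel slope relation: b = 2.303*R*T/(beta*n*F)
Numerator: 2.303 * 8.314 * 324 = 6203.67
Denominator: 0.49 * 1 * 96485 = 47277.65
b = 6203.67 / 47277.65 = 0.1312 V/decade

0.1312 V/decade


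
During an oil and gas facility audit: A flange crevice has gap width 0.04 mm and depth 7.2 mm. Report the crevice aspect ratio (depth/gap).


Aspect ratio = depth / gap
Ratio = 7.2 / 0.04 = 180.0

180.0


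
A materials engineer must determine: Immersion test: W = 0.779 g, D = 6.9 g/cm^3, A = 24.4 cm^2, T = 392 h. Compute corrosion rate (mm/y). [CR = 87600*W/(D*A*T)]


Apply the mm/y weight-loss relation: CR = 87600 * W / (D * A * T)
Numerator: 87600 * 0.779 = 68240.4
Denominator: 6.9 * 24.4 * 392 = 65997.12
CR = 68240.4 / 65997.12 = 1.03399 mm/y

1.03399 mm/y


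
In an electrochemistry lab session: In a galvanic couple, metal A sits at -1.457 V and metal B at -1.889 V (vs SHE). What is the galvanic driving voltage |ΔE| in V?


Driving voltage is the absolute potential difference.
|ΔE| = |-1.457 − (-1.889)| = 0.432 V

0.432 V


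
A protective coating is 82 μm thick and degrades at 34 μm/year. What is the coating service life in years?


Service life = thickness / degradation rate
Life = 82 / 34 = 2.4 years

2.4 years


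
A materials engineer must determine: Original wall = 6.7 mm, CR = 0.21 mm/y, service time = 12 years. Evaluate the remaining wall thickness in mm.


Remaining wall = original − CR × time
t = 6.7 − 0.21*12 = 6.7 − 2.52 = 4.18 mm

4.18 mm


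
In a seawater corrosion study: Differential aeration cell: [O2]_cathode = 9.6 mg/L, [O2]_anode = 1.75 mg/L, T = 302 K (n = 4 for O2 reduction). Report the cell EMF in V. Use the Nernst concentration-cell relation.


Apply the Nernst concentration-cell relation: E = (RT/nF)*ln(C_cathode/C_anode)
RT/nF = 8.314*302/(4*96485) = 0.00650575 V
ln(9.6/1.75) = 1.70215
E = 0.00650575 * 1.70215 = 0.01107 V

0.01107 V


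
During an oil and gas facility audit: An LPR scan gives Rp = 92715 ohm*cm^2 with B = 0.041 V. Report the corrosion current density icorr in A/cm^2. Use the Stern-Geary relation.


Apply the Stern-Geary relation: icorr = B / Rp
icorr = 0.041 / 92715 = 4.422×10^-7 A/cm^2

4.422×10^-7 A/cm^2


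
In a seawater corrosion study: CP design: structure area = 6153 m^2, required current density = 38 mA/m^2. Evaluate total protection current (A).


I = area * current density, then convert mA → A (÷1000)
I = 6153 * 38 / 1000 = 233.81 A

233.81 A


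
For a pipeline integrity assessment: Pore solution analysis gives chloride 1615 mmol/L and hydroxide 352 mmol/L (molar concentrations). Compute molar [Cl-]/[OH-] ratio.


Threshold parameter = [Cl-] / [OH-] (molar basis; both in mmol/L, so units cancel)
Ratio = 1615 / 352 = 4.59

4.59


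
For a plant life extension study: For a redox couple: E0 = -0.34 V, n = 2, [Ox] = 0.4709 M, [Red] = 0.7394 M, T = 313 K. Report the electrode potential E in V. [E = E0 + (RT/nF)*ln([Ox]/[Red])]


Apply the Nernst equation: E = E0 + (RT/nF)*ln([Ox]/[Red])
Step 1: RT/nF = 8.314*313/(2*96485) = 0.01348542 V
Step 2: [Ox]/[Red] = 0.4709/0.7394 = 0.636868
Step 3: ln(0.636868) = -0.451193
Step 4: correction = 0.01348542 * -0.451193 = -0.006 V
E = -0.34 + -0.006 = -0.346 V

-0.346 V


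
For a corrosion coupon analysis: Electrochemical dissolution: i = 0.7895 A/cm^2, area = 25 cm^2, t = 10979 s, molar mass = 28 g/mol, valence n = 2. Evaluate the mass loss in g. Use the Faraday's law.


Apply Faraday's law: m = i*A*t*M / (n*F)
Total charge passed Q = i*A*t = 0.7895*25*10979 = 216698.0125 C
m = Q*M/(n*F) = 216698.0125*28/(2*96485) = 31.443 g

31.443 g


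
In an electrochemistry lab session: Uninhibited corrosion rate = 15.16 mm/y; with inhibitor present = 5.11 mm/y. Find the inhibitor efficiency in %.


Apply the inhibitor-efficiency definition: IE = (CR_blank − CR_inh)/CR_blank × 100
IE = (15.16 − 5.11) / 15.16 × 100
IE = 10.05 / 15.16 × 100 = 66.3 %

66.3 %


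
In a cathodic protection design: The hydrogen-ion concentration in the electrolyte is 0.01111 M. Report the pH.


pH = −log10[H+]
pH = −log10(0.01111) = 1.95

1.95


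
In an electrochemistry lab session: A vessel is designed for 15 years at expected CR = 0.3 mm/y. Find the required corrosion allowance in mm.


Corrosion allowance = CR × design life
CA = 0.3 * 15 = 4.5 mm

4.5 mm


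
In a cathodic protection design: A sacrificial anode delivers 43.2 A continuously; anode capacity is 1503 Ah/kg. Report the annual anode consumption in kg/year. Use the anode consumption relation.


Annual consumption = current * hours per year / capacity
Rate = 43.2 * 8760 / 1503 = 251.8 kg/year

251.8 kg/year


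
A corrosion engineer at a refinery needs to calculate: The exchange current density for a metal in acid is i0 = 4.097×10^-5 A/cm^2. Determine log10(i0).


i0 = 4.097×10^-5 A/cm^2
log10(i0) = -4.388

-4.388


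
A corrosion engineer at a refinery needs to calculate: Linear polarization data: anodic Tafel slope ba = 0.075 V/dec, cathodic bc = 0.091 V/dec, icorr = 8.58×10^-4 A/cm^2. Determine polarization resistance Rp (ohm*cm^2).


Apply the Stern-Geary equation: Rp = ba*bc / (2.303*icorr*(ba+bc))
ba*bc = 0.075*0.091 = 0.006825
ba+bc = 0.166; 2.303*icorr*(ba+bc) = 2.303*8.58×10^-4*0.166 = 3.2801168×10^-4
Rp = 0.006825 / 3.2801168×10^-4 = 20.81 ohm*cm^2

20.81 ohm*cm^2


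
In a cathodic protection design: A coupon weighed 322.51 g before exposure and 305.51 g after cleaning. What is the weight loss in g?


Weight loss = initial − final
WL = 322.51 − 305.51 = 17.0 g

17.0 g


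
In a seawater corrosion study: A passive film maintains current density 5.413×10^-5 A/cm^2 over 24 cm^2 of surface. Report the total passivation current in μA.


I = i_pass * A, then convert A → μA (×10^6)
I = 5.413×10^-5 * 24 * 10^6 = 1299.12 μA

1299.12 μA


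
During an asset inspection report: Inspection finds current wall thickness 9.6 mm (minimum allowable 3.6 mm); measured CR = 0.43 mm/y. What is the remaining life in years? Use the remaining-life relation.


Apply the remaining-life relation: RL = (t_current − t_min) / CR
RL = (9.6 − 3.6) / 0.43 = 6.0 / 0.43 = 14.0 years

14.0 years


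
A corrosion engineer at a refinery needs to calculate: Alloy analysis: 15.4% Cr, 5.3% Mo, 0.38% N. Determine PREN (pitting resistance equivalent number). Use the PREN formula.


Apply the PREN formula: PREN = Cr + 3.3*Mo + 16*N
PREN = 15.4 + 3.3*5.3 + 16*0.38
PREN = 15.4 + 17.49 + 6.08 = 38.97

38.97


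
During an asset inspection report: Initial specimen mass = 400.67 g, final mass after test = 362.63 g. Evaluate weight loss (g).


Weight loss = initial − final
WL = 400.67 − 362.63 = 38.04 g

38.04 g


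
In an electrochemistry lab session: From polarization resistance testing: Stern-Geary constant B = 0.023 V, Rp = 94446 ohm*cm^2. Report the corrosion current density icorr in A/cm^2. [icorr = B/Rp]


Apply the Stern-Geary relation: icorr = B / Rp
icorr = 0.023 / 94446 = 2.435×10^-7 A/cm^2

2.435×10^-7 A/cm^2


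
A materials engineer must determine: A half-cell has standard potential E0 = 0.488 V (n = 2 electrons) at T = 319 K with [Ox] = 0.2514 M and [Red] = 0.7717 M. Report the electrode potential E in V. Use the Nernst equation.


Apply the Nernst equation: E = E0 + (RT/nF)*ln([Ox]/[Red])
Step 1: RT/nF = 8.314*319/(2*96485) = 0.01374393 V
Step 2: [Ox]/[Red] = 0.2514/0.7717 = 0.325774
Step 3: ln(0.325774) = -1.121551
Step 4: correction = 0.01374393 * -1.121551 = -0.0154 V
E = 0.488 + -0.0154 = 0.4726 V

0.4726 V


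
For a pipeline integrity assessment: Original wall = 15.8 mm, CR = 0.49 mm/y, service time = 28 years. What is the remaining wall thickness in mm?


Remaining wall = original − CR × time
t = 15.8 − 0.49*28 = 15.8 − 13.72 = 2.08 mm

2.08 mm


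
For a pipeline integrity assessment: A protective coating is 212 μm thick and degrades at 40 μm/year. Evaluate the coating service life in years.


Service life = thickness / degradation rate
Life = 212 / 40 = 5.3 years

5.3 years


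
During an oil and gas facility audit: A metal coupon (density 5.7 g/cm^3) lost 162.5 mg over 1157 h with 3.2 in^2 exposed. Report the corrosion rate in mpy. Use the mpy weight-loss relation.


Apply the mpy weight-loss relation: CR = 534 * W / (D * A * T)
Numerator: 534 * 162.5 = 86775.0
Denominator: 5.7 * 3.2 * 1157 = 21103.68
CR = 86775.0 / 21103.68 = 4.112 mpy

4.112 mpy


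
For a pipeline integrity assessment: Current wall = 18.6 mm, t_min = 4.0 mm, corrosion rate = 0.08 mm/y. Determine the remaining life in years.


Apply the remaining-life relation: RL = (t_current − t_min) / CR
RL = (18.6 − 4.0) / 0.08 = 14.6 / 0.08 = 182.5 years

182.5 years


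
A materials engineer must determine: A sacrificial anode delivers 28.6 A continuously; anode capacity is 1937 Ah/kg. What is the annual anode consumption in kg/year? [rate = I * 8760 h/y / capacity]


Annual consumption = current * hours per year / capacity
Rate = 28.6 * 8760 / 1937 = 129.3 kg/year

129.3 kg/year


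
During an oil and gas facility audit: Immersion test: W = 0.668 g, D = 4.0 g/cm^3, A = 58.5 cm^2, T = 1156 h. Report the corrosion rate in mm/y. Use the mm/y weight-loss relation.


Apply the mm/y weight-loss relation: CR = 87600 * W / (D * A * T)
Numerator: 87600 * 0.668 = 58516.8
Denominator: 4.0 * 58.5 * 1156 = 270504.0
CR = 58516.8 / 270504.0 = 0.2163 mm/y

0.2163 mm/y


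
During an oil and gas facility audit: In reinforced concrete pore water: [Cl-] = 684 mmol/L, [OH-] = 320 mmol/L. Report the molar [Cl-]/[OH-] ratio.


Threshold parameter = [Cl-] / [OH-] (molar basis; both in mmol/L, so units cancel)
Ratio = 684 / 320 = 2.14

2.14


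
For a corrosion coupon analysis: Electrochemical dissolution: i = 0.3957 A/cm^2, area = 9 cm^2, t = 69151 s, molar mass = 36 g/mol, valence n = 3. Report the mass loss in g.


Apply Faraday's law: m = i*A*t*M / (n*F)
Total charge passed Q = i*A*t = 0.3957*9*69151 = 246267.4563 C
m = Q*M/(n*F) = 246267.4563*36/(3*96485) = 30.629 g

30.629 g


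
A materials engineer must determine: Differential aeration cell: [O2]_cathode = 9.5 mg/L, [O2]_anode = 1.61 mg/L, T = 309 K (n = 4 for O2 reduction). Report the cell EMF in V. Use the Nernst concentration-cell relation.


Apply the Nernst concentration-cell relation: E = (RT/nF)*ln(C_cathode/C_anode)
RT/nF = 8.314*309/(4*96485) = 0.00665654 V
ln(9.5/1.61) = 1.77506
E = 0.00665654 * 1.77506 = 0.01182 V

0.01182 V


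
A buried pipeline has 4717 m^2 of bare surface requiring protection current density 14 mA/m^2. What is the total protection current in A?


I = area * current density, then convert mA → A (÷1000)
I = 4717 * 14 / 1000 = 66.04 A

66.04 A


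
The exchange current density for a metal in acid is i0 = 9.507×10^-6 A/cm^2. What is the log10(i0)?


i0 = 9.507×10^-6 A/cm^2
log10(i0) = -5.022

-5.022


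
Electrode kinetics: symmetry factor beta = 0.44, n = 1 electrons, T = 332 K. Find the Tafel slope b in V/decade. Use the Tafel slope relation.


Apply the Tafel slope relation: b = 2.303*R*T/(beta*n*F)
Numerator: 2.303 * 8.314 * 332 = 6356.85
Denominator: 0.44 * 1 * 96485 = 42453.4
b = 6356.85 / 42453.4 = 0.1497 V/decade

0.1497 V/decade


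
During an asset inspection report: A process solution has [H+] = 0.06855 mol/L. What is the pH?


pH = −log10[H+]
pH = −log10(0.06855) = 1.16

1.16


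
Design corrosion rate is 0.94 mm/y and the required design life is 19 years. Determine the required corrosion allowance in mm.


Corrosion allowance = CR × design life
CA = 0.94 * 19 = 17.86 mm

17.86 mm


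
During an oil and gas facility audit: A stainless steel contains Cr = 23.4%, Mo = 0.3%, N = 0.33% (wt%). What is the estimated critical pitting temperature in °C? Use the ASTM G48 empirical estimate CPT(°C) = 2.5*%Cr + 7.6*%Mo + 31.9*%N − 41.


Apply the ASTM G48 empirical CPT estimate: CPT(°C) = 2.5*%Cr + 7.6*%Mo + 31.9*%N − 41
2.5*23.4 = 58.5; 7.6*0.3 = 2.28; 31.9*0.33 = 10.527
CPT = 58.5 + 2.28 + 10.527 − 41 = 30.307 °C
Rounded to 0.1 °C: CPT ≈ 30.3 °C

30.3 °C


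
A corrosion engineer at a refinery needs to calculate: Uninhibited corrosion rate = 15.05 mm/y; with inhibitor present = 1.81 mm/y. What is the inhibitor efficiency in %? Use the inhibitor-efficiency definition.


Apply the inhibitor-efficiency definition: IE = (CR_blank − CR_inh)/CR_blank × 100
IE = (15.05 − 1.81) / 15.05 × 100
IE = 13.24 / 15.05 × 100 = 88.0 %

88.0 %


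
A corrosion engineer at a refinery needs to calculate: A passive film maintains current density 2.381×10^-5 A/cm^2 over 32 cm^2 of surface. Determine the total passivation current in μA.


I = i_pass * A, then convert A → μA (×10^6)
I = 2.381×10^-5 * 32 * 10^6 = 761.92 μA

761.92 μA


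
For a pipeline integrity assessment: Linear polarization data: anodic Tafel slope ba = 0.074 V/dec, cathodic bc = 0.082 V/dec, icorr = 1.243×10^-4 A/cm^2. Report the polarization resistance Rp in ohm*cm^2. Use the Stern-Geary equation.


Apply the Stern-Geary equation: Rp = ba*bc / (2.303*icorr*(ba+bc))
ba*bc = 0.074*0.082 = 0.006068
ba+bc = 0.156; 2.303*icorr*(ba+bc) = 2.303*1.243×10^-4*0.156 = 4.4657012×10^-5
Rp = 0.006068 / 4.4657012×10^-5 = 135.9 ohm*cm^2

135.9 ohm*cm^2


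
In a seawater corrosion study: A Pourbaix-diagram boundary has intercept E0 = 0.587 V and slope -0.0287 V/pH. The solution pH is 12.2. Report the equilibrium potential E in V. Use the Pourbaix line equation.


Apply the Pourbaix line equation: E = E0 + slope*pH
E = 0.587 + (-0.0287)*12.2 = 0.587 + (-0.35014) = 0.23686 V
Rounded to 4 decimal places: E = 0.2369 V

0.2369 V


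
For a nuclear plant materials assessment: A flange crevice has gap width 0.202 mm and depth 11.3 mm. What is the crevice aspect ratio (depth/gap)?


Aspect ratio = depth / gap
Ratio = 11.3 / 0.202 = 55.9

55.9


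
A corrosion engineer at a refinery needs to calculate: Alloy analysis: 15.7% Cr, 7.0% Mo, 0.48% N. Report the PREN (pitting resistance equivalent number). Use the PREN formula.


Apply the PREN formula: PREN = Cr + 3.3*Mo + 16*N
PREN = 15.7 + 3.3*7.0 + 16*0.48
PREN = 15.7 + 23.1 + 7.68 = 46.48

46.48


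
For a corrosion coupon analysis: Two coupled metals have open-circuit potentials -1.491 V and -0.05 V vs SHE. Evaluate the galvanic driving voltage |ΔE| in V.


Driving voltage is the absolute potential difference.
|ΔE| = |-1.491 − (-0.05)| = 1.441 V

1.441 V


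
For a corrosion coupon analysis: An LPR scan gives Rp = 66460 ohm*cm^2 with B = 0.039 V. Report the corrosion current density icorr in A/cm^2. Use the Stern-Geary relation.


Apply the Stern-Geary relation: icorr = B / Rp
icorr = 0.039 / 66460 = 5.868×10^-7 A/cm^2

5.868×10^-7 A/cm^2


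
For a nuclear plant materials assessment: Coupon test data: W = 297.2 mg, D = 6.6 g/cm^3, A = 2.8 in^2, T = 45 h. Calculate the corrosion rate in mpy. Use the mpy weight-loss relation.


Apply the mpy weight-loss relation: CR = 534 * W / (D * A * T)
Numerator: 534 * 297.2 = 158704.8
Denominator: 6.6 * 2.8 * 45 = 831.6
CR = 158704.8 / 831.6 = 190.84271 mpy

190.84271 mpy


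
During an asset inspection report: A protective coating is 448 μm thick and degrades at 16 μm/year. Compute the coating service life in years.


Service life = thickness / degradation rate
Life = 448 / 16 = 28.0 years

28.0 years


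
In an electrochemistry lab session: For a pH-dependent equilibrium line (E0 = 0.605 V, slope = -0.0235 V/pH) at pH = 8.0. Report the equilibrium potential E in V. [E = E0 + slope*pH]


Apply the Pourbaix line equation: E = E0 + slope*pH
E = 0.605 + (-0.0235)*8.0 = 0.605 + (-0.188) = 0.417 V
Rounded to 4 decimal places: E = 0.4170 V

0.4170 V


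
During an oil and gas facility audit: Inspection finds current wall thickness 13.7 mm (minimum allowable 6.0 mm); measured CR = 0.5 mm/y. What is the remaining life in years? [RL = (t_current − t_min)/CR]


Apply the remaining-life relation: RL = (t_current − t_min) / CR
RL = (13.7 − 6.0) / 0.5 = 7.7 / 0.5 = 15.4 years

15.4 years


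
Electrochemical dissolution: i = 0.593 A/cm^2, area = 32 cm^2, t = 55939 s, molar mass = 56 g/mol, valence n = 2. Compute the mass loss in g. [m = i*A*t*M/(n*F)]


Apply Faraday's law: m = i*A*t*M / (n*F)
Total charge passed Q = i*A*t = 0.593*32*55939 = 1061498.464 C
m = Q*M/(n*F) = 1061498.464*56/(2*96485) = 308.0474 g

308.0474 g


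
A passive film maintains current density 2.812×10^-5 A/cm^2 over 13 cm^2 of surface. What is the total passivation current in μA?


I = i_pass * A, then convert A → μA (×10^6)
I = 2.812×10^-5 * 13 * 10^6 = 365.56 μA

365.56 μA


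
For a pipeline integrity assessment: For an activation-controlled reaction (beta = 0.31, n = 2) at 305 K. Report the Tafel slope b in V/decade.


Apply the Tafel slope relation: b = 2.303*R*T/(beta*n*F)
Numerator: 2.303 * 8.314 * 305 = 5839.88
Denominator: 0.31 * 2 * 96485 = 59820.7
b = 5839.88 / 59820.7 = 0.098 V/decade

0.098 V/decade


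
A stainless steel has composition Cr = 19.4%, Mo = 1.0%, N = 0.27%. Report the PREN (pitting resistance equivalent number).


Apply the PREN formula: PREN = Cr + 3.3*Mo + 16*N
PREN = 19.4 + 3.3*1.0 + 16*0.27
PREN = 19.4 + 3.3 + 4.32 = 27.02

27.02


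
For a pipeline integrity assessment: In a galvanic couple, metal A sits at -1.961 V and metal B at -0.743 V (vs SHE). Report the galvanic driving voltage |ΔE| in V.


Driving voltage is the absolute potential difference.
|ΔE| = |-1.961 − (-0.743)| = 1.218 V

1.218 V


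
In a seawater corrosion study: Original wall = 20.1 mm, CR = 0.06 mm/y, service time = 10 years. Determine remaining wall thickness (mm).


Remaining wall = original − CR × time
t = 20.1 − 0.06*10 = 20.1 − 0.6 = 19.5 mm

19.5 mm


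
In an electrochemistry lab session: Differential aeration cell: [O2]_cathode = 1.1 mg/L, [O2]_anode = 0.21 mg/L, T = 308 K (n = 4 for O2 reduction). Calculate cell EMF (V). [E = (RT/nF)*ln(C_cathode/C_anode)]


Apply the Nernst concentration-cell relation: E = (RT/nF)*ln(C_cathode/C_anode)
RT/nF = 8.314*308/(4*96485) = 0.006635 V
ln(1.1/0.21) = 1.65596
E = 0.006635 * 1.65596 = 0.01099 V

0.01099 V


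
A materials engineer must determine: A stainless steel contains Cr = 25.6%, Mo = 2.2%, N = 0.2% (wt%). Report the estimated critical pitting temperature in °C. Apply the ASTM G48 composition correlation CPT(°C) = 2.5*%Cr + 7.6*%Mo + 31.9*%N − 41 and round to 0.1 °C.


Apply the ASTM G48 empirical CPT estimate: CPT(°C) = 2.5*%Cr + 7.6*%Mo + 31.9*%N − 41
2.5*25.6 = 64; 7.6*2.2 = 16.72; 31.9*0.2 = 6.38
CPT = 64 + 16.72 + 6.38 − 41 = 46.1 °C
Rounded to 0.1 °C: CPT ≈ 46.1 °C

46.1 °C


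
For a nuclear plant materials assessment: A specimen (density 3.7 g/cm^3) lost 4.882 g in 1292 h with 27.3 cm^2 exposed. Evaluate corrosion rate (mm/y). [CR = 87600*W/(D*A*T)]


Apply the mm/y weight-loss relation: CR = 87600 * W / (D * A * T)
Numerator: 87600 * 4.882 = 427663.2
Denominator: 3.7 * 27.3 * 1292 = 130504.92
CR = 427663.2 / 130504.92 = 3.276989 mm/y

3.276989 mm/y


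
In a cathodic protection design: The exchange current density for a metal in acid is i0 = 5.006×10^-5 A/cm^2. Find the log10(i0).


i0 = 5.006×10^-5 A/cm^2
log10(i0) = -4.301

-4.301


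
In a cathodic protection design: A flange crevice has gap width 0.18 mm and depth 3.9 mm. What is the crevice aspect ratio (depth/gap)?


Aspect ratio = depth / gap
Ratio = 3.9 / 0.18 = 21.7

21.7


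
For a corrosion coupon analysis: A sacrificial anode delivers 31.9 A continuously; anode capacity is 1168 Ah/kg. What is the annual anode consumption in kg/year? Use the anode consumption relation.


Annual consumption = current * hours per year / capacity
Rate = 31.9 * 8760 / 1168 = 239.3 kg/year

239.3 kg/year


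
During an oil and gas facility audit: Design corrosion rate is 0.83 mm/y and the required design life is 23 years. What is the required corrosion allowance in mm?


Corrosion allowance = CR × design life
CA = 0.83 * 23 = 19.09 mm

19.09 mm


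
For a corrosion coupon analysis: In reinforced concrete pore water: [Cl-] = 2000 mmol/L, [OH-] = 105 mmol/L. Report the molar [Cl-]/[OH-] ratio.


Threshold parameter = [Cl-] / [OH-] (molar basis; both in mmol/L, so units cancel)
Ratio = 2000 / 105 = 19.05

19.05


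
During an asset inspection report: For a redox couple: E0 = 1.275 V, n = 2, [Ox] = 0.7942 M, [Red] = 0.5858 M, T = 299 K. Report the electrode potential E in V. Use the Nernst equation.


Apply the Nernst equation: E = E0 + (RT/nF)*ln([Ox]/[Red])
Step 1: RT/nF = 8.314*299/(2*96485) = 0.01288224 V
Step 2: [Ox]/[Red] = 0.7942/0.5858 = 1.355753
Step 3: ln(1.355753) = 0.304357
Step 4: correction = 0.01288224 * 0.304357 = 0.004 V
E = 1.275 + 0.004 = 1.279 V

1.279 V


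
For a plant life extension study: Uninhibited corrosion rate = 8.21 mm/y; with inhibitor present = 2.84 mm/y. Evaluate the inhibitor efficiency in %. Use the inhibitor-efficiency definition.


Apply the inhibitor-efficiency definition: IE = (CR_blank − CR_inh)/CR_blank × 100
IE = (8.21 − 2.84) / 8.21 × 100
IE = 5.37 / 8.21 × 100 = 65.4 %

65.4 %


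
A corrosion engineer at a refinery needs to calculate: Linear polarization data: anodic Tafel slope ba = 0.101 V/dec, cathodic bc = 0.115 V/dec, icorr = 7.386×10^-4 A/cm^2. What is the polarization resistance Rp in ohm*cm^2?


Apply the Stern-Geary equation: Rp = ba*bc / (2.303*icorr*(ba+bc))
ba*bc = 0.101*0.115 = 0.011615
ba+bc = 0.216; 2.303*icorr*(ba+bc) = 2.303*7.386×10^-4*0.216 = 3.6741509×10^-4
Rp = 0.011615 / 3.6741509×10^-4 = 31.61 ohm*cm^2

31.61 ohm*cm^2


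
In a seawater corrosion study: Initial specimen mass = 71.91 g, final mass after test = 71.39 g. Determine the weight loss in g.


Weight loss = initial − final
WL = 71.91 − 71.39 = 0.52 g

0.52 g


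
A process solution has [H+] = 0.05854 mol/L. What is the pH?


pH = −log10[H+]
pH = −log10(0.05854) = 1.23

1.23


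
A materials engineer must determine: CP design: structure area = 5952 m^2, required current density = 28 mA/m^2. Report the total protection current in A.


I = area * current density, then convert mA → A (÷1000)
I = 5952 * 28 / 1000 = 166.66 A

166.66 A


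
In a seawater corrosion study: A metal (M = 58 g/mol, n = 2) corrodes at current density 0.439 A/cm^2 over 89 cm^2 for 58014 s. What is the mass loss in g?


Apply Faraday's law: m = i*A*t*M / (n*F)
Total charge passed Q = i*A*t = 0.439*89*58014 = 2266664.994 C
m = Q*M/(n*F) = 2266664.994*58/(2*96485) = 681.28 g

681.28 g


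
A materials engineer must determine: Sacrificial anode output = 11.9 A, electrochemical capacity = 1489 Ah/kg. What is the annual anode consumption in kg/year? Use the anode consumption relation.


Annual consumption = current * hours per year / capacity
Rate = 11.9 * 8760 / 1489 = 70.0 kg/year

70.0 kg/year


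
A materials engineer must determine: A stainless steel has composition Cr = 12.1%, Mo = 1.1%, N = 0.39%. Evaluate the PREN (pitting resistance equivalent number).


Apply the PREN formula: PREN = Cr + 3.3*Mo + 16*N
PREN = 12.1 + 3.3*1.1 + 16*0.39
PREN = 12.1 + 3.63 + 6.24 = 21.97

21.97


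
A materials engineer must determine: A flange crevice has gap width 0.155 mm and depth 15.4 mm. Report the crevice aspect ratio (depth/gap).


Aspect ratio = depth / gap
Ratio = 15.4 / 0.155 = 99.4

99.4


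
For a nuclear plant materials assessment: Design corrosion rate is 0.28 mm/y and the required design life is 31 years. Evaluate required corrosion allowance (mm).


Corrosion allowance = CR × design life
CA = 0.28 * 31 = 8.68 mm

8.68 mm


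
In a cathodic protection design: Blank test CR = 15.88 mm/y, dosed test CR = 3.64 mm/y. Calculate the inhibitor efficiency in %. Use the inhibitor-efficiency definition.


Apply the inhibitor-efficiency definition: IE = (CR_blank − CR_inh)/CR_blank × 100
IE = (15.88 − 3.64) / 15.88 × 100
IE = 12.24 / 15.88 × 100 = 77.1 %

77.1 %


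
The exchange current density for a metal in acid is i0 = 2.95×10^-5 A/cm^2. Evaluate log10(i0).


i0 = 2.95×10^-5 A/cm^2
log10(i0) = -4.53

-4.53


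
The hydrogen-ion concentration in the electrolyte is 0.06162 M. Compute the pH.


pH = −log10[H+]
pH = −log10(0.06162) = 1.21

1.21
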